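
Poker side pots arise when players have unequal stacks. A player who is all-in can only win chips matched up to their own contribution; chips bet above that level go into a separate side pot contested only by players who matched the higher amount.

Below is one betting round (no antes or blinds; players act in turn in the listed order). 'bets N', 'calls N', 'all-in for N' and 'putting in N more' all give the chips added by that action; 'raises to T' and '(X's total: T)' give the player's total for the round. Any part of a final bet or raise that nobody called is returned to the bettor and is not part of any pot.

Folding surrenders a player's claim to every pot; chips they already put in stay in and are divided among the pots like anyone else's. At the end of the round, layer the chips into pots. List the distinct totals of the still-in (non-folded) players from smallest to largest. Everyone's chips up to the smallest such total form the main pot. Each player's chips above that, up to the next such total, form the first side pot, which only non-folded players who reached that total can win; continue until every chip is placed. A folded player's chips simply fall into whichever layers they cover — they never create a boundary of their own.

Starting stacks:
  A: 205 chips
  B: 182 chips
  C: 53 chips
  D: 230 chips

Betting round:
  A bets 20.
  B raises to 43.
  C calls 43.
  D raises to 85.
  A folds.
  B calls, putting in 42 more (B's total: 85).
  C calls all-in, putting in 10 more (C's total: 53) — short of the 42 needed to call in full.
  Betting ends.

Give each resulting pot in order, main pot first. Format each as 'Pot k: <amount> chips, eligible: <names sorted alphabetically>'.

Pot 1: 179 chips, eligible: B, C, D
Pot 2: 64 chips, eligible: B, D

Derivation:
Contributions: A=20, B=85, C=53, D=85
Folded: A
Pot levels (distinct totals of non-folded players): 53, 85
Layer 1-53: A 20 + B 53 + C 53 + D 53 = 179 chips; eligible B, C, D
Layer 54-85: 32 each from B, D = 32*2 = 64 chips; eligible B, D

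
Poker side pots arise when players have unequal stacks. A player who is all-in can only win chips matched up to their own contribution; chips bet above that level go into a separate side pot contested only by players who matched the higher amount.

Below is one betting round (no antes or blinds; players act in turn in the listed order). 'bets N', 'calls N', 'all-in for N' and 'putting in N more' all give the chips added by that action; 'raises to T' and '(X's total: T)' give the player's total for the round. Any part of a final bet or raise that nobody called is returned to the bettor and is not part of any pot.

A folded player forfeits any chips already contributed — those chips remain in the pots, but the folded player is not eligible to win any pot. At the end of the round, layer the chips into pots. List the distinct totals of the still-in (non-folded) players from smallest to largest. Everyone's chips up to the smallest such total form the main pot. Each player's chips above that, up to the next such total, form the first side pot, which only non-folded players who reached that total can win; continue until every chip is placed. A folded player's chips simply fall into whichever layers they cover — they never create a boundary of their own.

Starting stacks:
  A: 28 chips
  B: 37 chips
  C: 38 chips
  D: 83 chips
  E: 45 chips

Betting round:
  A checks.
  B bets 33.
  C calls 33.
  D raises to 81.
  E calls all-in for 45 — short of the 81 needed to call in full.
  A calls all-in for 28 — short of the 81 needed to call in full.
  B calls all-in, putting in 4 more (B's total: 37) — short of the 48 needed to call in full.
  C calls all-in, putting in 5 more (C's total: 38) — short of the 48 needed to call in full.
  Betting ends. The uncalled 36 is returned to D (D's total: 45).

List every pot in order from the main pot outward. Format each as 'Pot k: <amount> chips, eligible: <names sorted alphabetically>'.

Pot 1: 140 chips, eligible: A, B, C, D, E
Pot 2: 36 chips, eligible: B, C, D, E
Pot 3: 3 chips, eligible: C, D, E
Pot 4: 14 chips, eligible: D, E

Derivation:
Contributions (after 36 returned to D): A=28, B=37, C=38, D=45, E=45
Pot levels (distinct totals of non-folded players): 28, 37, 38, 45
Layer 1-28: 28 each from A, B, C, D, E = 28*5 = 140 chips; eligible A, B, C, D, E
Layer 29-37: 9 each from B, C, D, E = 9*4 = 36 chips; eligible B, C, D, E
Layer 38-38: 1 each from C, D, E = 1*3 = 3 chips; eligible C, D, E
Layer 39-45: 7 each from D, E = 7*2 = 14 chips; eligible D, E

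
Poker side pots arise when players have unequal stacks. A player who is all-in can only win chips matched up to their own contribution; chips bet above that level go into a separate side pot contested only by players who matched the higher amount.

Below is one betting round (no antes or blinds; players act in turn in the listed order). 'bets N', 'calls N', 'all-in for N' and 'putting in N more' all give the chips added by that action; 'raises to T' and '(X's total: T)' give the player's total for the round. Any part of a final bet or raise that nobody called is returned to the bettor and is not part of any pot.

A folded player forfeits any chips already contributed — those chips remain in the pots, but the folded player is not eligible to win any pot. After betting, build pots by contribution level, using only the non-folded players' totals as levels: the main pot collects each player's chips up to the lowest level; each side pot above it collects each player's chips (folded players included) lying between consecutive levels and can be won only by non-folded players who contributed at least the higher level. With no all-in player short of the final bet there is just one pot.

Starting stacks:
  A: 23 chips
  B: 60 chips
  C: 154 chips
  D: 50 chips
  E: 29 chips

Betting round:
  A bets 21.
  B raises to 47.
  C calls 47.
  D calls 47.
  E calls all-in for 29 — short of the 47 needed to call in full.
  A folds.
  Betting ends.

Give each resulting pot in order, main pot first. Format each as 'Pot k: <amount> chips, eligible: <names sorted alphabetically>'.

Contributions: A=21, B=47, C=47, D=47, E=29
Folded: A
Pot levels (distinct totals of non-folded players): 29, 47
Layer 1-29: A 21 + B 29 + C 29 + D 29 + E 29 = 137 chips; eligible B, C, D, E
Layer 30-47: 18 each from B, C, D = 18*3 = 54 chips; eligible B, C, D

Pot 1: 137 chips, eligible: B, C, D, E
Pot 2: 54 chips, eligible: B, C, D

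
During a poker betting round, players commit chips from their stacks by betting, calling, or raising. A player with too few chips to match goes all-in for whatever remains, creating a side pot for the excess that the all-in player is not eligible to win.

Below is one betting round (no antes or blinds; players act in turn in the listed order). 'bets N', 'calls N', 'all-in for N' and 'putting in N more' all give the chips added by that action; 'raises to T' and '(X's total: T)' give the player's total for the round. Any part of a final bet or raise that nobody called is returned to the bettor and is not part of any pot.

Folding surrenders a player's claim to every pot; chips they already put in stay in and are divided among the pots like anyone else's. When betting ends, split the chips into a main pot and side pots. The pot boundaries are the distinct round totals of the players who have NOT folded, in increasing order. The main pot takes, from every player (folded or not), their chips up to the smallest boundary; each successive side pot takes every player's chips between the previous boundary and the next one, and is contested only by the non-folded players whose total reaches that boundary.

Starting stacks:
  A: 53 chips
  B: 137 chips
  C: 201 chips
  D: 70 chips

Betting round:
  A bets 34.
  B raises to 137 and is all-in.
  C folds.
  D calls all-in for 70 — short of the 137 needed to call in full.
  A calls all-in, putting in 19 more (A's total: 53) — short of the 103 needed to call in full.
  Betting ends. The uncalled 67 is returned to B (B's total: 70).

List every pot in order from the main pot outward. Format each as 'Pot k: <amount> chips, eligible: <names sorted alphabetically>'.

Contributions (after 67 returned to B): A=53, B=70, D=70
Folded: C
Pot levels (distinct totals of non-folded players): 53, 70
Layer 1-53: 53 each from A, B, D = 53*3 = 159 chips; eligible A, B, D
Layer 54-70: 17 each from B, D = 17*2 = 34 chips; eligible B, D

Pot 1: 159 chips, eligible: A, B, D
Pot 2: 34 chips, eligible: B, D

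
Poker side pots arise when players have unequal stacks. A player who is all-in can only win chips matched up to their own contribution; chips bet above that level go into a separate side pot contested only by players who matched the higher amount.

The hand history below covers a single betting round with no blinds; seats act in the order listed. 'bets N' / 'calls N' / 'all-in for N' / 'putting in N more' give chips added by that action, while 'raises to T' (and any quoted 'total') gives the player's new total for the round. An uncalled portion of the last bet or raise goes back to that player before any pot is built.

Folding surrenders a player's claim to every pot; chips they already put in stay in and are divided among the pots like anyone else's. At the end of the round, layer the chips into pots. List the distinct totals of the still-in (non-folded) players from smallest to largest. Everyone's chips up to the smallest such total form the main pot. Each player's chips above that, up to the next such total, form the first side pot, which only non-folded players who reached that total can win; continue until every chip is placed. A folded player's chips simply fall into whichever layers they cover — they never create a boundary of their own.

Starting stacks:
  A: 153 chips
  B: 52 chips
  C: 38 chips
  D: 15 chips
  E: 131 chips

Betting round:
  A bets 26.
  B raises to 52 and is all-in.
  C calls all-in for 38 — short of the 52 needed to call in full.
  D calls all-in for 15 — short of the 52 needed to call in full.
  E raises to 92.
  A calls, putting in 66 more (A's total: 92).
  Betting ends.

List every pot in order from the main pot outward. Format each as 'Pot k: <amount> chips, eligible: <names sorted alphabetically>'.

Pot 1: 75 chips, eligible: A, B, C, D, E
Pot 2: 92 chips, eligible: A, B, C, E
Pot 3: 42 chips, eligible: A, B, E
Pot 4: 80 chips, eligible: A, E

Derivation:
Contributions: A=92, B=52, C=38, D=15, E=92
Pot levels (distinct totals of non-folded players): 15, 38, 52, 92
Layer 1-15: 15 each from A, B, C, D, E = 15*5 = 75 chips; eligible A, B, C, D, E
Layer 16-38: 23 each from A, B, C, E = 23*4 = 92 chips; eligible A, B, C, E
Layer 39-52: 14 each from A, B, E = 14*3 = 42 chips; eligible A, B, E
Layer 53-92: 40 each from A, E = 40*2 = 80 chips; eligible A, E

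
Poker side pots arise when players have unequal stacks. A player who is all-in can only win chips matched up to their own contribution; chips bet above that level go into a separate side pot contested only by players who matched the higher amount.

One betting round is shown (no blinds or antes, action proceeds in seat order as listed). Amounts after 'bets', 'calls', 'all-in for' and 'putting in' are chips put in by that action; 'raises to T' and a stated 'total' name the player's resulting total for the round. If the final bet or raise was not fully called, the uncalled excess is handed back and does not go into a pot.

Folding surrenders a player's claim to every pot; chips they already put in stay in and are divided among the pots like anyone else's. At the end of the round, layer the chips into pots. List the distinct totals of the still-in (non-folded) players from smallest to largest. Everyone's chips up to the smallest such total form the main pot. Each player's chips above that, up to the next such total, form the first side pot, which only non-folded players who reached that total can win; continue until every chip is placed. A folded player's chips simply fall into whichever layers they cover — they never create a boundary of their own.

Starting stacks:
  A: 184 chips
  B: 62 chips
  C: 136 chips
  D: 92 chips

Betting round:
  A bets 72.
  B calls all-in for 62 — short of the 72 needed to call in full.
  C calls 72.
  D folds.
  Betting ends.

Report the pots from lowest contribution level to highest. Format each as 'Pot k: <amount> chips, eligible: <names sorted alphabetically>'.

Contributions: A=72, B=62, C=72
Folded: D
Pot levels (distinct totals of non-folded players): 62, 72
Layer 1-62: 62 each from A, B, C = 62*3 = 186 chips; eligible A, B, C
Layer 63-72: 10 each from A, C = 10*2 = 20 chips; eligible A, C

Pot 1: 186 chips, eligible: A, B, C
Pot 2: 20 chips, eligible: A, C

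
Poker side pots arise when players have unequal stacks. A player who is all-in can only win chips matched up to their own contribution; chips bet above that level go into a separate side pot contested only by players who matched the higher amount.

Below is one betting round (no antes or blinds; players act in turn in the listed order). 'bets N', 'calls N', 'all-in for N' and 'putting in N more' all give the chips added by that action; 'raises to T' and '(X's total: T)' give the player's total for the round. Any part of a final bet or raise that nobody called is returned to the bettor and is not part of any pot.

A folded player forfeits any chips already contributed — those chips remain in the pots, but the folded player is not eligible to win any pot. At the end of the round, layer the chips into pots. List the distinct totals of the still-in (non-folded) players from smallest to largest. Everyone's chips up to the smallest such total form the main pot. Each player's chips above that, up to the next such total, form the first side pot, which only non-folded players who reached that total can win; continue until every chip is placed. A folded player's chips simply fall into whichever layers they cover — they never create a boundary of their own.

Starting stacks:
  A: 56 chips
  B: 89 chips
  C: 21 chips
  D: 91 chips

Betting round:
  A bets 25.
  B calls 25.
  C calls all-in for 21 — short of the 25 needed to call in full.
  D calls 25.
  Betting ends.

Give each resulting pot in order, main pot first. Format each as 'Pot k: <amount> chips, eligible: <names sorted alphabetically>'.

Contributions: A=25, B=25, C=21, D=25
Pot levels (distinct totals of non-folded players): 21, 25
Layer 1-21: 21 each from A, B, C, D = 21*4 = 84 chips; eligible A, B, C, D
Layer 22-25: 4 each from A, B, D = 4*3 = 12 chips; eligible A, B, D

Pot 1: 84 chips, eligible: A, B, C, D
Pot 2: 12 chips, eligible: A, B, D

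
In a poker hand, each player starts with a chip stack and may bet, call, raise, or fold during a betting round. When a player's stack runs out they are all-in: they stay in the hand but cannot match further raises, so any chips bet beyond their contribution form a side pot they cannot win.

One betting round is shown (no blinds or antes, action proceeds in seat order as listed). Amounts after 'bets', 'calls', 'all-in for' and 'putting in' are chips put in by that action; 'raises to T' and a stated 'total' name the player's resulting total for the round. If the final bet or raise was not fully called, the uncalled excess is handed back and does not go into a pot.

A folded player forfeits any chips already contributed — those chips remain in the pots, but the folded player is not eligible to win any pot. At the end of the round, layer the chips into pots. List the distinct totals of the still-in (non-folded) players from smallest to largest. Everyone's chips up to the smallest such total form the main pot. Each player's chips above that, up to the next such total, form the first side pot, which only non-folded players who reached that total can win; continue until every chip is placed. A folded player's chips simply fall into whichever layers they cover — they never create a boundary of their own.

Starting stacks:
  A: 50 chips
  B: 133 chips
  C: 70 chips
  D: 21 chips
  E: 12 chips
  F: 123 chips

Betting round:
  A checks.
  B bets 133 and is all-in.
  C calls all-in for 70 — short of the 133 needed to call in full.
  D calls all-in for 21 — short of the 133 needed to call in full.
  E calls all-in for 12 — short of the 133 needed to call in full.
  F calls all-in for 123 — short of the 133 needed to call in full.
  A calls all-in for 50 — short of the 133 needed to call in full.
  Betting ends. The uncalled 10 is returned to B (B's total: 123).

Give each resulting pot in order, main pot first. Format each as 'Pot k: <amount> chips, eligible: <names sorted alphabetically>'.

Pot 1: 72 chips, eligible: A, B, C, D, E, F
Pot 2: 45 chips, eligible: A, B, C, D, F
Pot 3: 116 chips, eligible: A, B, C, F
Pot 4: 60 chips, eligible: B, C, F
Pot 5: 106 chips, eligible: B, F

Derivation:
Contributions (after 10 returned to B): A=50, B=123, C=70, D=21, E=12, F=123
Pot levels (distinct totals of non-folded players): 12, 21, 50, 70, 123
Layer 1-12: 12 each from A, B, C, D, E, F = 12*6 = 72 chips; eligible A, B, C, D, E, F
Layer 13-21: 9 each from A, B, C, D, F = 9*5 = 45 chips; eligible A, B, C, D, F
Layer 22-50: 29 each from A, B, C, F = 29*4 = 116 chips; eligible A, B, C, F
Layer 51-70: 20 each from B, C, F = 20*3 = 60 chips; eligible B, C, F
Layer 71-123: 53 each from B, F = 53*2 = 106 chips; eligible B, F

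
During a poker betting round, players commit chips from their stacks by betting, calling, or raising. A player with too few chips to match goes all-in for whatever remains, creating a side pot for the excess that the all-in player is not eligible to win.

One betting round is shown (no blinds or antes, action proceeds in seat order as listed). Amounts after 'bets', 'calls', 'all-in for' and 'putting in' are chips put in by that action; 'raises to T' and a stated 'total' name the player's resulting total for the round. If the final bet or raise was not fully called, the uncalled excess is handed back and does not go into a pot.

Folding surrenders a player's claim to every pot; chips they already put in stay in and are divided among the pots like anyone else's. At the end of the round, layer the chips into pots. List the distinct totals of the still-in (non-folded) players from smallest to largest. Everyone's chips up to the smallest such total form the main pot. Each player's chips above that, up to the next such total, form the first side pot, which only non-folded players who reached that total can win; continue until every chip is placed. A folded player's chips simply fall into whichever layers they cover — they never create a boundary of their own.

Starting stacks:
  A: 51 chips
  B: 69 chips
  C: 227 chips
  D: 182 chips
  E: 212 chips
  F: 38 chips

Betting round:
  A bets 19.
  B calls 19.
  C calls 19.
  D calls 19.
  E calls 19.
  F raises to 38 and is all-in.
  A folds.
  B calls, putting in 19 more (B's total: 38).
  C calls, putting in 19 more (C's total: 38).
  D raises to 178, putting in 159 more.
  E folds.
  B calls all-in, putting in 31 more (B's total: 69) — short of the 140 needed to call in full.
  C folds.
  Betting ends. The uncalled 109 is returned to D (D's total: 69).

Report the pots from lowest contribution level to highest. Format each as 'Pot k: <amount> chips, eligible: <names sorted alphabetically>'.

Contributions (after 109 returned to D): A=19, B=69, C=38, D=69, E=19, F=38
Folded: A, C, E
Pot levels (distinct totals of non-folded players): 38, 69
Layer 1-38: A 19 + B 38 + C 38 + D 38 + E 19 + F 38 = 190 chips; eligible B, D, F
Layer 39-69: 31 each from B, D = 31*2 = 62 chips; eligible B, D

Pot 1: 190 chips, eligible: B, D, F
Pot 2: 62 chips, eligible: B, D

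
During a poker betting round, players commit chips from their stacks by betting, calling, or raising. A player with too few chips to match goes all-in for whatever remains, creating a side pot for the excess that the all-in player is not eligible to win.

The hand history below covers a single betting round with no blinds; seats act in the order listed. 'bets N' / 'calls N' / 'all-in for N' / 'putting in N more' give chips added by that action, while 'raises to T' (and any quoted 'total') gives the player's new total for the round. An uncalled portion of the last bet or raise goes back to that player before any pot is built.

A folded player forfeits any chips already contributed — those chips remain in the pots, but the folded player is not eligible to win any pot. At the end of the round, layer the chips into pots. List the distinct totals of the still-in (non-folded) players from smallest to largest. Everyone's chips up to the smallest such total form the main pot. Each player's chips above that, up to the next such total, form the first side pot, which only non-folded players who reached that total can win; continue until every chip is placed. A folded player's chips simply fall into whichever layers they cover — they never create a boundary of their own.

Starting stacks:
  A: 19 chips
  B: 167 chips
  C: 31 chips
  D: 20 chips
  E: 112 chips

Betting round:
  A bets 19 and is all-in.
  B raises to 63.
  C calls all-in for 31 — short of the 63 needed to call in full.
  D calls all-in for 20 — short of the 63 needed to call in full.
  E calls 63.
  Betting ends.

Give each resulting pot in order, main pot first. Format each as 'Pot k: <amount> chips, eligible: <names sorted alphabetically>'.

Pot 1: 95 chips, eligible: A, B, C, D, E
Pot 2: 4 chips, eligible: B, C, D, E
Pot 3: 33 chips, eligible: B, C, E
Pot 4: 64 chips, eligible: B, E

Derivation:
Contributions: A=19, B=63, C=31, D=20, E=63
Pot levels (distinct totals of non-folded players): 19, 20, 31, 63
Layer 1-19: 19 each from A, B, C, D, E = 19*5 = 95 chips; eligible A, B, C, D, E
Layer 20-20: 1 each from B, C, D, E = 1*4 = 4 chips; eligible B, C, D, E
Layer 21-31: 11 each from B, C, E = 11*3 = 33 chips; eligible B, C, E
Layer 32-63: 32 each from B, E = 32*2 = 64 chips; eligible B, E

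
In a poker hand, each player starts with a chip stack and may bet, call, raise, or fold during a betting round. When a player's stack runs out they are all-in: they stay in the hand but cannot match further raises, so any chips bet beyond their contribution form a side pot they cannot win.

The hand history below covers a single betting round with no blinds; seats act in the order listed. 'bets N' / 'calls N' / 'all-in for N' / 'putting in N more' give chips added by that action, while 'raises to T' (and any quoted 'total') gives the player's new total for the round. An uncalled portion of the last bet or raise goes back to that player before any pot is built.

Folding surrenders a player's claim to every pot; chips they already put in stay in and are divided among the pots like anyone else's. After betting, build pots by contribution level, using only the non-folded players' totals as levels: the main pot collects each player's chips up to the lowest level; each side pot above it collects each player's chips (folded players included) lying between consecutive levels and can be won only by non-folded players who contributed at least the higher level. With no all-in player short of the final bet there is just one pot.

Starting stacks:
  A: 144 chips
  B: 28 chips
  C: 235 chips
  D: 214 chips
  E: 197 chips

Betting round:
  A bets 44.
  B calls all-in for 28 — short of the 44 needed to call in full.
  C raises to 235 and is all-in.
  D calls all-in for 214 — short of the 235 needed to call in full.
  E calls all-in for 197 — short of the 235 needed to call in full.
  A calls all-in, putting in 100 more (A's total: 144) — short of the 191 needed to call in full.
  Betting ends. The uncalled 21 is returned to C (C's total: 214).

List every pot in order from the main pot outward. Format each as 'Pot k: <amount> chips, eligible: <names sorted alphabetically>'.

Pot 1: 140 chips, eligible: A, B, C, D, E
Pot 2: 464 chips, eligible: A, C, D, E
Pot 3: 159 chips, eligible: C, D, E
Pot 4: 34 chips, eligible: C, D

Derivation:
Contributions (after 21 returned to C): A=144, B=28, C=214, D=214, E=197
Pot levels (distinct totals of non-folded players): 28, 144, 197, 214
Layer 1-28: 28 each from A, B, C, D, E = 28*5 = 140 chips; eligible A, B, C, D, E
Layer 29-144: 116 each from A, C, D, E = 116*4 = 464 chips; eligible A, C, D, E
Layer 145-197: 53 each from C, D, E = 53*3 = 159 chips; eligible C, D, E
Layer 198-214: 17 each from C, D = 17*2 = 34 chips; eligible C, D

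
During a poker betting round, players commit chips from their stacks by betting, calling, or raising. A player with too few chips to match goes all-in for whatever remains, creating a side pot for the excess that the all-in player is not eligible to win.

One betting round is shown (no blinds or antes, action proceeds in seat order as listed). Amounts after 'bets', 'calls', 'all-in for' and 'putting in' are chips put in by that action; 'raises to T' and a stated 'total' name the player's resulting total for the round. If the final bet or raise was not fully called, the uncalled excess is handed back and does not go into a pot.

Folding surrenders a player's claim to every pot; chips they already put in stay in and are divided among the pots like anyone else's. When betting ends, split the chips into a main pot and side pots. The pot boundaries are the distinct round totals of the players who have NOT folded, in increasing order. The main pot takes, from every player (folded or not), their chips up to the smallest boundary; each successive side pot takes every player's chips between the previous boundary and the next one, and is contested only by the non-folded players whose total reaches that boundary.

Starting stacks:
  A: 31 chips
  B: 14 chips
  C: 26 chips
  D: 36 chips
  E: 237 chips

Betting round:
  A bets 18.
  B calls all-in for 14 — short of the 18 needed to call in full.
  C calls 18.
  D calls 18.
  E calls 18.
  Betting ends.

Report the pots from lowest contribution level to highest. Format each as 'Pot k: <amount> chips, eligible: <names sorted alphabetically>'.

Pot 1: 70 chips, eligible: A, B, C, D, E
Pot 2: 16 chips, eligible: A, C, D, E

Derivation:
Contributions: A=18, B=14, C=18, D=18, E=18
Pot levels (distinct totals of non-folded players): 14, 18
Layer 1-14: 14 each from A, B, C, D, E = 14*5 = 70 chips; eligible A, B, C, D, E
Layer 15-18: 4 each from A, C, D, E = 4*4 = 16 chips; eligible A, C, D, E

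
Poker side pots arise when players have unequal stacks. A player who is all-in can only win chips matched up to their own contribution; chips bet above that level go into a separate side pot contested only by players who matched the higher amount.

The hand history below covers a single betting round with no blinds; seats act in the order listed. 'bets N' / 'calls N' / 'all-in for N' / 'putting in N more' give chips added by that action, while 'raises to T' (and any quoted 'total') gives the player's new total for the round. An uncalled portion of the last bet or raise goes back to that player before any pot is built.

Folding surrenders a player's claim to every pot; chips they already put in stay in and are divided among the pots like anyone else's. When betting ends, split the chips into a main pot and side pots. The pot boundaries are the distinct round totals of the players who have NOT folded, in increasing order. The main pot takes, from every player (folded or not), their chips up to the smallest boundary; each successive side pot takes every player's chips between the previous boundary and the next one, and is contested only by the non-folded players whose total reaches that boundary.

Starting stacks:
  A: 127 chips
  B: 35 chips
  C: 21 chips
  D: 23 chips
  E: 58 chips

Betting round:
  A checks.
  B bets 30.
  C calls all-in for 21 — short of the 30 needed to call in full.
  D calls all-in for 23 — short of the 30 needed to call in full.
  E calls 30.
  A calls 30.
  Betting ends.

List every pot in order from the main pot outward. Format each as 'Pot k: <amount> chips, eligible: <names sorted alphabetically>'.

Pot 1: 105 chips, eligible: A, B, C, D, E
Pot 2: 8 chips, eligible: A, B, D, E
Pot 3: 21 chips, eligible: A, B, E

Derivation:
Contributions: A=30, B=30, C=21, D=23, E=30
Pot levels (distinct totals of non-folded players): 21, 23, 30
Layer 1-21: 21 each from A, B, C, D, E = 21*5 = 105 chips; eligible A, B, C, D, E
Layer 22-23: 2 each from A, B, D, E = 2*4 = 8 chips; eligible A, B, D, E
Layer 24-30: 7 each from A, B, E = 7*3 = 21 chips; eligible A, B, E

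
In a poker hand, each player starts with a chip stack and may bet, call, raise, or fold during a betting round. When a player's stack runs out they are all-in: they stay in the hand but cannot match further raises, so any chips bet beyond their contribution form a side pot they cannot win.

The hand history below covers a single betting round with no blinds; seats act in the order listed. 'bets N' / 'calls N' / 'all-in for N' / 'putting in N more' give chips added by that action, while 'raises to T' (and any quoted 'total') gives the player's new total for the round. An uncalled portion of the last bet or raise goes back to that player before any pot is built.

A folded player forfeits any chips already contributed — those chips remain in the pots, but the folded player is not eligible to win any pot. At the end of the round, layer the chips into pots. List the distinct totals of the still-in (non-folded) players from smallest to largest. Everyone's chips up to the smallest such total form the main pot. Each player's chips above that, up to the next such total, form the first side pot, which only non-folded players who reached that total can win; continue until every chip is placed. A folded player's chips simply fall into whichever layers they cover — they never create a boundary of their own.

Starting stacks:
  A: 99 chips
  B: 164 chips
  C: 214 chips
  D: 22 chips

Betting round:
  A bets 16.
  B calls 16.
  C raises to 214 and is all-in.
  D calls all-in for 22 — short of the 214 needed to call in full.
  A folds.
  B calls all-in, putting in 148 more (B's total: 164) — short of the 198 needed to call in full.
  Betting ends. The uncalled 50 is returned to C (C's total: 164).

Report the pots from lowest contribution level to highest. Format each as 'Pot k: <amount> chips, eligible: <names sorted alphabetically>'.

Contributions (after 50 returned to C): A=16, B=164, C=164, D=22
Folded: A
Pot levels (distinct totals of non-folded players): 22, 164
Layer 1-22: A 16 + B 22 + C 22 + D 22 = 82 chips; eligible B, C, D
Layer 23-164: 142 each from B, C = 142*2 = 284 chips; eligible B, C

Pot 1: 82 chips, eligible: B, C, D
Pot 2: 284 chips, eligible: B, C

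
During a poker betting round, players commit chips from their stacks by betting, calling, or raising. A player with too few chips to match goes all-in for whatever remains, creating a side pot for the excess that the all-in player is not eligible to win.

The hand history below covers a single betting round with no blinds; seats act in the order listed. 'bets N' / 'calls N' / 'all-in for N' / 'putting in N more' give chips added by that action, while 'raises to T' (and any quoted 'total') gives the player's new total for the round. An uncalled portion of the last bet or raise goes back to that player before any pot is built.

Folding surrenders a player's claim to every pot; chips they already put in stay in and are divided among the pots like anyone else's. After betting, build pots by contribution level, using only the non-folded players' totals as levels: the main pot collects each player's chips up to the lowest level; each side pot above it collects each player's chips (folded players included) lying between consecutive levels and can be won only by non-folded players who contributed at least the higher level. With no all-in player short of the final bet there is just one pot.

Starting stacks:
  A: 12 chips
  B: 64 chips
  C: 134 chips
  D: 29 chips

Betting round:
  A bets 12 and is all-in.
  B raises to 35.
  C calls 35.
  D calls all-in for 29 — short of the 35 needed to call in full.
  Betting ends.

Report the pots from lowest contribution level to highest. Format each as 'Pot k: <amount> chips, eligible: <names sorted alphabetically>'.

Pot 1: 48 chips, eligible: A, B, C, D
Pot 2: 51 chips, eligible: B, C, D
Pot 3: 12 chips, eligible: B, C

Derivation:
Contributions: A=12, B=35, C=35, D=29
Pot levels (distinct totals of non-folded players): 12, 29, 35
Layer 1-12: 12 each from A, B, C, D = 12*4 = 48 chips; eligible A, B, C, D
Layer 13-29: 17 each from B, C, D = 17*3 = 51 chips; eligible B, C, D
Layer 30-35: 6 each from B, C = 6*2 = 12 chips; eligible B, C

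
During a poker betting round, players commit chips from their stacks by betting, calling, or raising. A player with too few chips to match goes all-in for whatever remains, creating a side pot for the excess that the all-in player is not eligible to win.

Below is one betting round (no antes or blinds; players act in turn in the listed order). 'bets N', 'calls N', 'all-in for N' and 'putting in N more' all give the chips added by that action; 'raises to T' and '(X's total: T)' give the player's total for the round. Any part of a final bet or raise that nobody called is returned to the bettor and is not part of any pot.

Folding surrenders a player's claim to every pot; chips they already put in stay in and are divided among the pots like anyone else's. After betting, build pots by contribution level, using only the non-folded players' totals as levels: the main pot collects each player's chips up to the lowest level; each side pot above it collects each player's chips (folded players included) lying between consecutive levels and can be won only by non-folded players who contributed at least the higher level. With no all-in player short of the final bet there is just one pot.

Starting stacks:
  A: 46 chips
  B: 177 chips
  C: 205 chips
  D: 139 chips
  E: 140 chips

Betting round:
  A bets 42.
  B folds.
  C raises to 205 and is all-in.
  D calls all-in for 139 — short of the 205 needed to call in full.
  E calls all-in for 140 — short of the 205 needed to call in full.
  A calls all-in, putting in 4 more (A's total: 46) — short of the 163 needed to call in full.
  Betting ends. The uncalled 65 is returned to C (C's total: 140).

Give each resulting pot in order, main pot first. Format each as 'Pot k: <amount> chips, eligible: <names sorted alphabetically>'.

Pot 1: 184 chips, eligible: A, C, D, E
Pot 2: 279 chips, eligible: C, D, E
Pot 3: 2 chips, eligible: C, E

Derivation:
Contributions (after 65 returned to C): A=46, C=140, D=139, E=140
Folded: B
Pot levels (distinct totals of non-folded players): 46, 139, 140
Layer 1-46: 46 each from A, C, D, E = 46*4 = 184 chips; eligible A, C, D, E
Layer 47-139: 93 each from C, D, E = 93*3 = 279 chips; eligible C, D, E
Layer 140-140: 1 each from C, E = 1*2 = 2 chips; eligible C, E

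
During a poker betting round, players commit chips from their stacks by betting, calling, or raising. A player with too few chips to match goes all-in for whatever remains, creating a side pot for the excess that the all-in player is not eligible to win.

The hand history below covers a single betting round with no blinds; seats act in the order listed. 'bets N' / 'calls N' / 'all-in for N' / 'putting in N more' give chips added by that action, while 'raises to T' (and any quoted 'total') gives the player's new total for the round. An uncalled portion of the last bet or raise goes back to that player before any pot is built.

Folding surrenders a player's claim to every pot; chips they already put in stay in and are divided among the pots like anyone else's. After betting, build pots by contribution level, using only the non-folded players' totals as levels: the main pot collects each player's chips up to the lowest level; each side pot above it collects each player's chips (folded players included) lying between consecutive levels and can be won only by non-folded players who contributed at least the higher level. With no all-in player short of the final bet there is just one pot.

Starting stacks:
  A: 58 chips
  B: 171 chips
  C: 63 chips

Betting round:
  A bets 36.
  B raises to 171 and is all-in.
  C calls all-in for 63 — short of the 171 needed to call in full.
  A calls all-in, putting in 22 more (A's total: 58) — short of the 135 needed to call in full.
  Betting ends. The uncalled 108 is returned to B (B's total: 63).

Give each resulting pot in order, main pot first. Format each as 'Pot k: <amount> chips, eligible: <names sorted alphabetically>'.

Pot 1: 174 chips, eligible: A, B, C
Pot 2: 10 chips, eligible: B, C

Derivation:
Contributions (after 108 returned to B): A=58, B=63, C=63
Pot levels (distinct totals of non-folded players): 58, 63
Layer 1-58: 58 each from A, B, C = 58*3 = 174 chips; eligible A, B, C
Layer 59-63: 5 each from B, C = 5*2 = 10 chips; eligible B, C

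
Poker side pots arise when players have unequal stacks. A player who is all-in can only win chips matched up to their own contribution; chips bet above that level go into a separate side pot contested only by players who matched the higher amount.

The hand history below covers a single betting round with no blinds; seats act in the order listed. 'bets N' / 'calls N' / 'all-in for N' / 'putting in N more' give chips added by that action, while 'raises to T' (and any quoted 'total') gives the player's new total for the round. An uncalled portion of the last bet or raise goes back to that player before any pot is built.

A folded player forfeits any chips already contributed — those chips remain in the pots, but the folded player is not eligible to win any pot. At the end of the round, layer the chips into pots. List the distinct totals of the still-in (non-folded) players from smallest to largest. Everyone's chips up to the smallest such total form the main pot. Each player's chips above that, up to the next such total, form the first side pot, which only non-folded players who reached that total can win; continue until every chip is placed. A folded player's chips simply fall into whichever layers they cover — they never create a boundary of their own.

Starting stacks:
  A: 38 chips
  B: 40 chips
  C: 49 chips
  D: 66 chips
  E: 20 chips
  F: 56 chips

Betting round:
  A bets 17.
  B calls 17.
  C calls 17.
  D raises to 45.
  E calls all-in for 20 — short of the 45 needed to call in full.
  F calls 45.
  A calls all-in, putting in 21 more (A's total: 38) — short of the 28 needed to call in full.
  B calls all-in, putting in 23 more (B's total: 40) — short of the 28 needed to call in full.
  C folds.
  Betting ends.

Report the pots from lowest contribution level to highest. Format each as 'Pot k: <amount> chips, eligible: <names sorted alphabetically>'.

Pot 1: 117 chips, eligible: A, B, D, E, F
Pot 2: 72 chips, eligible: A, B, D, F
Pot 3: 6 chips, eligible: B, D, F
Pot 4: 10 chips, eligible: D, F

Derivation:
Contributions: A=38, B=40, C=17, D=45, E=20, F=45
Folded: C
Pot levels (distinct totals of non-folded players): 20, 38, 40, 45
Layer 1-20: A 20 + B 20 + C 17 + D 20 + E 20 + F 20 = 117 chips; eligible A, B, D, E, F
Layer 21-38: 18 each from A, B, D, F = 18*4 = 72 chips; eligible A, B, D, F
Layer 39-40: 2 each from B, D, F = 2*3 = 6 chips; eligible B, D, F
Layer 41-45: 5 each from D, F = 5*2 = 10 chips; eligible D, F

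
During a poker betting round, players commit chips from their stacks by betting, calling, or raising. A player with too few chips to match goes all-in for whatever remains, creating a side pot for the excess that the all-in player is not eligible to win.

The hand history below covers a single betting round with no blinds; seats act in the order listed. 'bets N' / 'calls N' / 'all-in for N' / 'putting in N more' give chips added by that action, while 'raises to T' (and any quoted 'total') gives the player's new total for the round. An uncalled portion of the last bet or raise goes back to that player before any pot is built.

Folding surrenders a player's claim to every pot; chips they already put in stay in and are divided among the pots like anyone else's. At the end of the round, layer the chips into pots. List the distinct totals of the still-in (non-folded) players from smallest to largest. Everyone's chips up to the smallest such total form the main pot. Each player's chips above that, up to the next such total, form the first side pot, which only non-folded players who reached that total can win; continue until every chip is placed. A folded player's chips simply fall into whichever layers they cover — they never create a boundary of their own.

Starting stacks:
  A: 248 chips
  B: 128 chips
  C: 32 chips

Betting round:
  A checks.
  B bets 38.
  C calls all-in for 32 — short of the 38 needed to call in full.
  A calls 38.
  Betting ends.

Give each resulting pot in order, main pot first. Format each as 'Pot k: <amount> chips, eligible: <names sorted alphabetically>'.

Pot 1: 96 chips, eligible: A, B, C
Pot 2: 12 chips, eligible: A, B

Derivation:
Contributions: A=38, B=38, C=32
Pot levels (distinct totals of non-folded players): 32, 38
Layer 1-32: 32 each from A, B, C = 32*3 = 96 chips; eligible A, B, C
Layer 33-38: 6 each from A, B = 6*2 = 12 chips; eligible A, B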